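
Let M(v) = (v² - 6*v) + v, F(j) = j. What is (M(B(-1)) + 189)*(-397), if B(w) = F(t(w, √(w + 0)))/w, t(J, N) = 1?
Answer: -77415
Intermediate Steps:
B(w) = 1/w
M(v) = v² - 5*v
(M(B(-1)) + 189)*(-397) = ((-5 + 1/(-1))/(-1) + 189)*(-397) = (-(-5 - 1) + 189)*(-397) = (-1*(-6) + 189)*(-397) = (6 + 189)*(-397) = 195*(-397) = -77415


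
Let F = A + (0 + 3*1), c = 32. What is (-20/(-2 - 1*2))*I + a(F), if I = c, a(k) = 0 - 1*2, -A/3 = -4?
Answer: 158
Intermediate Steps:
A = 12 (A = -3*(-4) = 12)
F = 15 (F = 12 + (0 + 3*1) = 12 + (0 + 3) = 12 + 3 = 15)
a(k) = -2 (a(k) = 0 - 2 = -2)
I = 32
(-20/(-2 - 1*2))*I + a(F) = -20/(-2 - 1*2)*32 - 2 = -20/(-2 - 2)*32 - 2 = -20/(-4)*32 - 2 = -20*(-¼)*32 - 2 = 5*32 - 2 = 160 - 2 = 158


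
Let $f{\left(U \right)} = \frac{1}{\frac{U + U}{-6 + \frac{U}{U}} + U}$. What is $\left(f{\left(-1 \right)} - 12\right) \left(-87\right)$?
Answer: $1189$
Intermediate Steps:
$f{\left(U \right)} = \frac{5}{3 U}$ ($f{\left(U \right)} = \frac{1}{\frac{2 U}{-6 + 1} + U} = \frac{1}{\frac{2 U}{-5} + U} = \frac{1}{2 U \left(- \frac{1}{5}\right) + U} = \frac{1}{- \frac{2 U}{5} + U} = \frac{1}{\frac{3}{5} U} = \frac{5}{3 U}$)
$\left(f{\left(-1 \right)} - 12\right) \left(-87\right) = \left(\frac{5}{3 \left(-1\right)} - 12\right) \left(-87\right) = \left(\frac{5}{3} \left(-1\right) - 12\right) \left(-87\right) = \left(- \frac{5}{3} - 12\right) \left(-87\right) = \left(- \frac{41}{3}\right) \left(-87\right) = 1189$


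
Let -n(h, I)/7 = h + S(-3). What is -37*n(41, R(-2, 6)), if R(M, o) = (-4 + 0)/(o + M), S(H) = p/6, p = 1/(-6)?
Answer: 382025/36 ≈ 10612.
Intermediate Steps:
p = -⅙ ≈ -0.16667
S(H) = -1/36 (S(H) = -⅙/6 = -⅙*⅙ = -1/36)
R(M, o) = -4/(M + o)
n(h, I) = 7/36 - 7*h (n(h, I) = -7*(h - 1/36) = -7*(-1/36 + h) = 7/36 - 7*h)
-37*n(41, R(-2, 6)) = -37*(7/36 - 7*41) = -37*(7/36 - 287) = -37*(-10325/36) = 382025/36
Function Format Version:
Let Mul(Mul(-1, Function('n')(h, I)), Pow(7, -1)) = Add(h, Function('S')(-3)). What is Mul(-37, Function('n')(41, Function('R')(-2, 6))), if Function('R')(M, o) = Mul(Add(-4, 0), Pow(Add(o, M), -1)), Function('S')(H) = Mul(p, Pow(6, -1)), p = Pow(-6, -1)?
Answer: Rational(382025, 36) ≈ 10612.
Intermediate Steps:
p = Rational(-1, 6) ≈ -0.16667
Function('S')(H) = Rational(-1, 36) (Function('S')(H) = Mul(Rational(-1, 6), Pow(6, -1)) = Mul(Rational(-1, 6), Rational(1, 6)) = Rational(-1, 36))
Function('R')(M, o) = Mul(-4, Pow(Add(M, o), -1))
Function('n')(h, I) = Add(Rational(7, 36), Mul(-7, h)) (Function('n')(h, I) = Mul(-7, Add(h, Rational(-1, 36))) = Mul(-7, Add(Rational(-1, 36), h)) = Add(Rational(7, 36), Mul(-7, h)))
Mul(-37, Function('n')(41, Function('R')(-2, 6))) = Mul(-37, Add(Rational(7, 36), Mul(-7, 41))) = Mul(-37, Add(Rational(7, 36), -287)) = Mul(-37, Rational(-10325, 36)) = Rational(382025, 36)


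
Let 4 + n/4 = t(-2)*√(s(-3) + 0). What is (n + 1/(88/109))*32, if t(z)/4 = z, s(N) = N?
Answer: -5196/11 - 1024*I*√3 ≈ -472.36 - 1773.6*I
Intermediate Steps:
t(z) = 4*z
n = -16 - 32*I*√3 (n = -16 + 4*((4*(-2))*√(-3 + 0)) = -16 + 4*(-8*I*√3) = -16 - 32*I*√3 ≈ -16.0 - 55.426*I)
(n + 1/(88/109))*32 = ((-16 - 32*I*√3) + 1/(88/109))*32 = ((-16 - 32*I*√3) + 109/88)*32 = (-1299/88 - 32*I*√3)*32 = -5196/11 - 1024*I*√3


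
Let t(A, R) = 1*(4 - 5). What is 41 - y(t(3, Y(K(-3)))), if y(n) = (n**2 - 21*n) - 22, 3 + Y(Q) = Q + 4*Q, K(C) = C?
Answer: 41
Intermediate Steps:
Y(Q) = -3 + 5*Q (Y(Q) = -3 + (Q + 4*Q) = -3 + 5*Q)
t(A, R) = -1 (t(A, R) = 1*(-1) = -1)
y(n) = -22 + n**2 - 21*n
41 - y(t(3, Y(K(-3)))) = 41 - (-22 + (-1)**2 - 21*(-1)) = 41 - (-22 + 1 + 21) = 41 - 1*0 = 41 + 0 = 41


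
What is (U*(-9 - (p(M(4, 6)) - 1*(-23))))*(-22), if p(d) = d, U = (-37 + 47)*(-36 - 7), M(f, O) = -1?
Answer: -293260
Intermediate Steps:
U = -430 (U = 10*(-43) = -430)
(U*(-9 - (p(M(4, 6)) - 1*(-23))))*(-22) = -430*(-9 - (-1 - 1*(-23)))*(-22) = -430*(-9 - (-1 + 23))*(-22) = -430*(-9 - 1*22)*(-22) = -430*(-9 - 22)*(-22) = -430*(-31)*(-22) = 13330*(-22) = -293260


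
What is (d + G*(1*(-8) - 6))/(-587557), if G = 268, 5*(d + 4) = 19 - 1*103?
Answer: 18864/2937785 ≈ 0.0064212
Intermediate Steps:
d = -104/5 (d = -4 + (19 - 1*103)/5 = -4 + (19 - 103)/5 = -4 + (⅕)*(-84) = -4 - 84/5 = -104/5 ≈ -20.800)
(d + G*(1*(-8) - 6))/(-587557) = (-104/5 + 268*(1*(-8) - 6))/(-587557) = (-104/5 + 268*(-8 - 6))*(-1/587557) = (-104/5 + 268*(-14))*(-1/587557) = (-104/5 - 3752)*(-1/587557) = -18864/5*(-1/587557) = 18864/2937785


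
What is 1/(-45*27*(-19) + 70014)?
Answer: 1/93099 ≈ 1.0741e-5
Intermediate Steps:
1/(-45*27*(-19) + 70014) = 1/(-1215*(-19) + 70014) = 1/(23085 + 70014) = 1/93099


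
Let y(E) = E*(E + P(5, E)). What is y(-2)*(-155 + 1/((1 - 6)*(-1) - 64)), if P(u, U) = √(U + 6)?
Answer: 0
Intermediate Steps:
P(u, U) = √(6 + U)
y(E) = E*(E + √(6 + E))
y(-2)*(-155 + 1/((1 - 6)*(-1) - 64)) = (-2*(-2 + √(6 - 2)))*(-155 + 1/((1 - 6)*(-1) - 64)) = (-2*(-2 + √4))*(-155 + 1/(-5*(-1) - 64)) = (-2*(-2 + 2))*(-155 + 1/(5 - 64)) = (-2*0)*(-155 + 1/(-59)) = 0*(-155 - 1/59) = 0*(-9146/59) = 0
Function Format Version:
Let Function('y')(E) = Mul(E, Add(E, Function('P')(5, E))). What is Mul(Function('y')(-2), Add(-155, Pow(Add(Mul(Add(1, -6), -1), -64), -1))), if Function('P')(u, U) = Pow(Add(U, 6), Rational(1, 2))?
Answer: 0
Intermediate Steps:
Function('P')(u, U) = Pow(Add(6, U), Rational(1, 2))
Function('y')(E) = Mul(E, Add(E, Pow(Add(6, E), Rational(1, 2))))
Mul(Function('y')(-2), Add(-155, Pow(Add(Mul(Add(1, -6), -1), -64), -1))) = Mul(Mul(-2, Add(-2, Pow(Add(6, -2), Rational(1, 2)))), Add(-155, Pow(Add(Mul(Add(1, -6), -1), -64), -1))) = Mul(Mul(-2, Add(-2, Pow(4, Rational(1, 2)))), Add(-155, Pow(Add(Mul(-5, -1), -64), -1))) = Mul(Mul(-2, Add(-2, 2)), Add(-155, Pow(Add(5, -64), -1))) = Mul(Mul(-2, 0), Add(-155, Pow(-59, -1))) = Mul(0, Add(-155, Rational(-1, 59))) = Mul(0, Rational(-9146, 59)) = 0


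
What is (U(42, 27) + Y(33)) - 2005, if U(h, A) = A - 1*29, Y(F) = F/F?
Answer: -2006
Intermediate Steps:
Y(F) = 1
U(h, A) = -29 + A (U(h, A) = A - 29 = -29 + A)
(U(42, 27) + Y(33)) - 2005 = ((-29 + 27) + 1) - 2005 = (-2 + 1) - 2005 = -1 - 2005 = -2006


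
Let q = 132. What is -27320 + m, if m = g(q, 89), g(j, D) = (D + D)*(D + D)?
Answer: 4364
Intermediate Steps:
g(j, D) = 4*D² (g(j, D) = (2*D)*(2*D) = 4*D²)
m = 31684 (m = 4*89² = 4*7921 = 31684)
-27320 + m = -27320 + 31684 = 4364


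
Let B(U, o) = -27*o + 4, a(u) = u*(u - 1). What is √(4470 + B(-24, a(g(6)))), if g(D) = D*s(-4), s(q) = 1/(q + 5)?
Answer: 4*√229 ≈ 60.531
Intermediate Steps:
s(q) = 1/(5 + q)
g(D) = D (g(D) = D/(5 - 4) = D/1 = D*1 = D)
a(u) = u*(-1 + u)
B(U, o) = 4 - 27*o
√(4470 + B(-24, a(g(6)))) = √(4470 + (4 - 162*(-1 + 6))) = √(4470 + (4 - 162*5)) = √(4470 + (4 - 27*30)) = √(4470 + (4 - 810)) = √(4470 - 806) = √3664 = 4*√229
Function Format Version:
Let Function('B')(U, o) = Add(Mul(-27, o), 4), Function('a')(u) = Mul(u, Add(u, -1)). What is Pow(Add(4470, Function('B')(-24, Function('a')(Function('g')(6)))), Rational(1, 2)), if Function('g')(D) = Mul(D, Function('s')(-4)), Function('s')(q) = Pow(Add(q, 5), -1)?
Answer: Mul(4, Pow(229, Rational(1, 2))) ≈ 60.531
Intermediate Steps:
Function('s')(q) = Pow(Add(5, q), -1)
Function('g')(D) = D (Function('g')(D) = Mul(D, Pow(Add(5, -4), -1)) = Mul(D, Pow(1, -1)) = Mul(D, 1) = D)
Function('a')(u) = Mul(u, Add(-1, u))
Function('B')(U, o) = Add(4, Mul(-27, o))
Pow(Add(4470, Function('B')(-24, Function('a')(Function('g')(6)))), Rational(1, 2)) = Pow(Add(4470, Add(4, Mul(-27, Mul(6, Add(-1, 6))))), Rational(1, 2)) = Pow(Add(4470, Add(4, Mul(-27, Mul(6, 5)))), Rational(1, 2)) = Pow(Add(4470, Add(4, Mul(-27, 30))), Rational(1, 2)) = Pow(Add(4470, Add(4, -810)), Rational(1, 2)) = Pow(Add(4470, -806), Rational(1, 2)) = Pow(3664, Rational(1, 2)) = Mul(4, Pow(229, Rational(1, 2)))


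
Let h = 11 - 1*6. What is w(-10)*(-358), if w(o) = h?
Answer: -1790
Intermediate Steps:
h = 5 (h = 11 - 6 = 5)
w(o) = 5
w(-10)*(-358) = 5*(-358) = -1790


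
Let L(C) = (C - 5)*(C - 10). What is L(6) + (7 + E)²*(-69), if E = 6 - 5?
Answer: -4420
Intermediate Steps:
L(C) = (-10 + C)*(-5 + C) (L(C) = (-5 + C)*(-10 + C) = (-10 + C)*(-5 + C))
E = 1
L(6) + (7 + E)²*(-69) = (50 + 6² - 15*6) + (7 + 1)²*(-69) = (50 + 36 - 90) + 8²*(-69) = -4 + 64*(-69) = -4 - 4416 = -4420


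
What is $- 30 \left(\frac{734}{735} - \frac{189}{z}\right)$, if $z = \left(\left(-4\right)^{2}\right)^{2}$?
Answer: $- \frac{48989}{6272} \approx -7.8107$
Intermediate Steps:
$z = 256$ ($z = 16^{2} = 256$)
$- 30 \left(\frac{734}{735} - \frac{189}{z}\right) = - 30 \left(\frac{734}{735} - \frac{189}{256}\right) = \left(-30\right) \frac{48989}{188160} = - \frac{48989}{6272}$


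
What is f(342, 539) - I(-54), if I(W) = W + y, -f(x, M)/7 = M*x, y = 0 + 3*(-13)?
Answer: -1290273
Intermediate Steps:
y = -39 (y = 0 - 39 = -39)
f(x, M) = -7*M*x
I(W) = -39 + W (I(W) = W - 39 = -39 + W)
f(342, 539) - I(-54) = -7*539*342 - (-39 - 54) = -1290366 - 1*(-93) = -1290366 + 93 = -1290273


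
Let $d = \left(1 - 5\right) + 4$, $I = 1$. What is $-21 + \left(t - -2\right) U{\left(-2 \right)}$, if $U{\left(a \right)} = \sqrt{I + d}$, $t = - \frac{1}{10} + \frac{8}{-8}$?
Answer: $- \frac{201}{10} \approx -20.1$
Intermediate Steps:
$d = 0$ ($d = -4 + 4 = 0$)
$t = - \frac{11}{10}$ ($t = \left(-1\right) \frac{1}{10} + 8 \left(- \frac{1}{8}\right) = - \frac{1}{10} - 1 = - \frac{11}{10} \approx -1.1$)
$U{\left(a \right)} = 1$ ($U{\left(a \right)} = \sqrt{1 + 0} = \sqrt{1} = 1$)
$-21 + \left(t - -2\right) U{\left(-2 \right)} = -21 + \left(- \frac{11}{10} - -2\right) 1 = -21 + \left(- \frac{11}{10} + 2\right) 1 = -21 + \frac{9}{10} \cdot 1 = -21 + \frac{9}{10} = - \frac{201}{10}$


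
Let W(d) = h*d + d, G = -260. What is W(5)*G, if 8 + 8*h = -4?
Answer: 650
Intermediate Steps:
h = -3/2 (h = -1 + (1/8)*(-4) = -1 - 1/2 = -3/2 ≈ -1.5000)
W(d) = -d/2 (W(d) = -3*d/2 + d = -d/2)
W(5)*G = -1/2*5*(-260) = -5/2*(-260) = 650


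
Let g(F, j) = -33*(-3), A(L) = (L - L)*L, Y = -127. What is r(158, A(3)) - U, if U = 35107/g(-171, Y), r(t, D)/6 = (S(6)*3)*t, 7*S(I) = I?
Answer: 1443587/693 ≈ 2083.1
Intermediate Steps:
A(L) = 0 (A(L) = 0*L = 0)
S(I) = I/7
g(F, j) = 99
r(t, D) = 108*t/7 (r(t, D) = 6*((((1/7)*6)*3)*t) = 6*(((6/7)*3)*t) = 6*(18*t/7) = 108*t/7)
U = 35107/99 ≈ 354.62
r(158, A(3)) - U = (108/7)*158 - 1*35107/99 = 17064/7 - 35107/99 = 1443587/693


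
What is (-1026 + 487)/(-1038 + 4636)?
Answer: -77/514 ≈ -0.14981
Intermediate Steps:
(-1026 + 487)/(-1038 + 4636) = -539/3598 = -539*1/3598 = -77/514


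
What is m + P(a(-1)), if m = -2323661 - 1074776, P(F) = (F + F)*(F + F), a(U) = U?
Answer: -3398433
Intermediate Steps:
P(F) = 4*F² (P(F) = (2*F)*(2*F) = 4*F²)
m = -3398437
m + P(a(-1)) = -3398437 + 4*(-1)² = -3398437 + 4*1 = -3398437 + 4 = -3398433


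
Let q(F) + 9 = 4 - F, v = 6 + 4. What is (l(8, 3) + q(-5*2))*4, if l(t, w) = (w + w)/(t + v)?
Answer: 64/3 ≈ 21.333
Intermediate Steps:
v = 10
l(t, w) = 2*w/(10 + t) (l(t, w) = (w + w)/(t + 10) = (2*w)/(10 + t) = 2*w/(10 + t))
q(F) = -5 - F (q(F) = -9 + (4 - F) = -5 - F)
(l(8, 3) + q(-5*2))*4 = (2*3/(10 + 8) + (-5 - (-5)*2))*4 = (2*3/18 + (-5 - 1*(-10)))*4 = (2*3*(1/18) + (-5 + 10))*4 = (1/3 + 5)*4 = (16/3)*4 = 64/3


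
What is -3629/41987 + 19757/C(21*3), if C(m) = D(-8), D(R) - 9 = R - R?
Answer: 829504498/377883 ≈ 2195.1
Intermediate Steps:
D(R) = 9 (D(R) = 9 + (R - R) = 9 + 0 = 9)
C(m) = 9
-3629/41987 + 19757/C(21*3) = -3629/41987 + 19757/9 = 829504498/377883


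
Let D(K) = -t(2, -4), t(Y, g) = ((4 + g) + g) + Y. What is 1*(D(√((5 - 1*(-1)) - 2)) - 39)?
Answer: -37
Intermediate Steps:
t(Y, g) = 4 + Y + 2*g (t(Y, g) = (4 + 2*g) + Y = 4 + Y + 2*g)
D(K) = 2 (D(K) = -(4 + 2 + 2*(-4)) = -(4 + 2 - 8) = -1*(-2) = 2)
1*(D(√((5 - 1*(-1)) - 2)) - 39) = 1*(2 - 39) = 1*(-37) = -37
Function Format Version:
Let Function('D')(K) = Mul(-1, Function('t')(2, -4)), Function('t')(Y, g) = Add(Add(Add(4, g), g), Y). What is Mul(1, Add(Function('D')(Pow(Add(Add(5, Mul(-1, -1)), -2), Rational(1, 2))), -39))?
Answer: -37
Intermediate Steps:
Function('t')(Y, g) = Add(4, Y, Mul(2, g)) (Function('t')(Y, g) = Add(Add(4, Mul(2, g)), Y) = Add(4, Y, Mul(2, g)))
Function('D')(K) = 2 (Function('D')(K) = Mul(-1, Add(4, 2, Mul(2, -4))) = Mul(-1, Add(4, 2, -8)) = Mul(-1, -2) = 2)
Mul(1, Add(Function('D')(Pow(Add(Add(5, Mul(-1, -1)), -2), Rational(1, 2))), -39)) = Mul(1, Add(2, -39)) = Mul(1, -37) = -37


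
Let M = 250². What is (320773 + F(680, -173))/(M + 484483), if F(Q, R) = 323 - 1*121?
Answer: 320975/546983 ≈ 0.58681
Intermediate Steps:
F(Q, R) = 202 (F(Q, R) = 323 - 121 = 202)
M = 62500
(320773 + F(680, -173))/(M + 484483) = (320773 + 202)/(62500 + 484483) = 320975/546983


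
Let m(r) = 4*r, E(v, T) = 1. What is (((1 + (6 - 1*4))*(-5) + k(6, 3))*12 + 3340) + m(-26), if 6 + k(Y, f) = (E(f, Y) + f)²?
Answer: 3176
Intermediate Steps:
k(Y, f) = -6 + (1 + f)²
(((1 + (6 - 1*4))*(-5) + k(6, 3))*12 + 3340) + m(-26) = (((1 + (6 - 1*4))*(-5) + (-6 + (1 + 3)²))*12 + 3340) + 4*(-26) = (((1 + (6 - 4))*(-5) + (-6 + 4²))*12 + 3340) - 104 = (((1 + 2)*(-5) + (-6 + 16))*12 + 3340) - 104 = ((3*(-5) + 10)*12 + 3340) - 104 = ((-15 + 10)*12 + 3340) - 104 = (-5*12 + 3340) - 104 = (-60 + 3340) - 104 = 3280 - 104 = 3176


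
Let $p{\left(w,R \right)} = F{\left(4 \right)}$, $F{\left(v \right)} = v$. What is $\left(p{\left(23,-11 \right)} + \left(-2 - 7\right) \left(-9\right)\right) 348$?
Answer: $29580$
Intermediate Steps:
$p{\left(w,R \right)} = 4$
$\left(p{\left(23,-11 \right)} + \left(-2 - 7\right) \left(-9\right)\right) 348 = \left(4 + \left(-2 - 7\right) \left(-9\right)\right) 348 = \left(4 - -81\right) 348 = \left(4 + 81\right) 348 = 85 \cdot 348 = 29580$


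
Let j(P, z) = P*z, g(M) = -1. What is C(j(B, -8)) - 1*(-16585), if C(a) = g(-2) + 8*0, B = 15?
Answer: 16584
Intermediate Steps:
C(a) = -1 (C(a) = -1 + 8*0 = -1 + 0 = -1)
C(j(B, -8)) - 1*(-16585) = -1 - 1*(-16585) = -1 + 16585 = 16584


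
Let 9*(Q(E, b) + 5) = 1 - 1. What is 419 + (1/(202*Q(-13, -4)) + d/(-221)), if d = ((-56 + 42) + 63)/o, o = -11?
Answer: 1028821949/2455310 ≈ 419.02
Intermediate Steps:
Q(E, b) = -5 (Q(E, b) = -5 + (1 - 1)/9 = -5 + (⅑)*0 = -5 + 0 = -5)
d = -49/11 (d = ((-56 + 42) + 63)/(-11) = (-14 + 63)*(-1/11) = 49*(-1/11) = -49/11 ≈ -4.4545)
419 + (1/(202*Q(-13, -4)) + d/(-221)) = 419 + (1/(202*(-5)) - 49/11/(-221)) = 419 + ((1/202)*(-⅕) - 49/11*(-1/221)) = 419 + (-1/1010 + 49/2431) = 419 + 47059/2455310 = 1028821949/2455310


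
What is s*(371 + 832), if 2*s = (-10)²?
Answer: 60150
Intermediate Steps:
s = 50 (s = (½)*(-10)² = (½)*100 = 50)
s*(371 + 832) = 50*(371 + 832) = 50*1203 = 60150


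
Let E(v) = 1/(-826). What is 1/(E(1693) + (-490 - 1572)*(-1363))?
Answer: 826/2321477955 ≈ 3.5581e-7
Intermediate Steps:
E(v) = -1/826
1/(E(1693) + (-490 - 1572)*(-1363)) = 1/(-1/826 + (-490 - 1572)*(-1363)) = 1/(-1/826 - 2062*(-1363)) = 1/(-1/826 + 2810506) = 1/(2321477955/826) = 826/2321477955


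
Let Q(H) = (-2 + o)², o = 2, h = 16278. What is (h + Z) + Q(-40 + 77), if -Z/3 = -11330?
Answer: 50268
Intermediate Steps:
Z = 33990 (Z = -3*(-11330) = 33990)
Q(H) = 0 (Q(H) = (-2 + 2)² = 0² = 0)
(h + Z) + Q(-40 + 77) = (16278 + 33990) + 0 = 50268 + 0 = 50268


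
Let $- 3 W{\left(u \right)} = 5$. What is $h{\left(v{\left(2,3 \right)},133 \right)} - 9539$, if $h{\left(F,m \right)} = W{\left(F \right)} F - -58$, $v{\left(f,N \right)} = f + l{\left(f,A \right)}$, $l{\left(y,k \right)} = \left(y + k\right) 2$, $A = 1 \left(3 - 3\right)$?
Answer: $-9491$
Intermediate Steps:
$A = 0$ ($A = 1 \cdot 0 = 0$)
$W{\left(u \right)} = - \frac{5}{3}$ ($W{\left(u \right)} = \left(- \frac{1}{3}\right) 5 = - \frac{5}{3}$)
$l{\left(y,k \right)} = 2 k + 2 y$ ($l{\left(y,k \right)} = \left(k + y\right) 2 = 2 k + 2 y$)
$v{\left(f,N \right)} = 3 f$ ($v{\left(f,N \right)} = f + \left(2 \cdot 0 + 2 f\right) = f + \left(0 + 2 f\right) = f + 2 f = 3 f$)
$h{\left(F,m \right)} = 58 - \frac{5 F}{3}$ ($h{\left(F,m \right)} = - \frac{5 F}{3} - -58 = - \frac{5 F}{3} + 58 = 58 - \frac{5 F}{3}$)
$h{\left(v{\left(2,3 \right)},133 \right)} - 9539 = \left(58 - \frac{5 \cdot 3 \cdot 2}{3}\right) - 9539 = \left(58 - 10\right) - 9539 = 48 - 9539 = -9491$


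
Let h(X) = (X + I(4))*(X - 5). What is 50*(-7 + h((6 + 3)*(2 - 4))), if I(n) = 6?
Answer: 13450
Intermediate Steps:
h(X) = (-5 + X)*(6 + X) (h(X) = (X + 6)*(X - 5) = (6 + X)*(-5 + X) = (-5 + X)*(6 + X))
50*(-7 + h((6 + 3)*(2 - 4))) = 50*(-7 + (-30 + (6 + 3)*(2 - 4) + ((6 + 3)*(2 - 4))²)) = 50*(-7 + (-30 + 9*(-2) + (9*(-2))²)) = 50*(-7 + (-30 - 18 + (-18)²)) = 50*(-7 + (-30 - 18 + 324)) = 50*(-7 + 276) = 50*269 = 13450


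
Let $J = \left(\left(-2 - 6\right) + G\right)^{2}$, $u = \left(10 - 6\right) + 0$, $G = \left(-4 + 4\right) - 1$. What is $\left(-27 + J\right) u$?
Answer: $216$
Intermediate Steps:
$G = -1$ ($G = 0 - 1 = -1$)
$u = 4$ ($u = 4 + 0 = 4$)
$J = 81$ ($J = \left(\left(-2 - 6\right) - 1\right)^{2} = \left(-8 - 1\right)^{2} = \left(-9\right)^{2} = 81$)
$\left(-27 + J\right) u = \left(-27 + 81\right) 4 = 54 \cdot 4 = 216$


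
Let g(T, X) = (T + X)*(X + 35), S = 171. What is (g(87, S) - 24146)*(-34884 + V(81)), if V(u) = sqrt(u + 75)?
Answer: -1011705768 + 58004*sqrt(39) ≈ -1.0113e+9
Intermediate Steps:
V(u) = sqrt(75 + u)
g(T, X) = (35 + X)*(T + X) (g(T, X) = (T + X)*(35 + X) = (35 + X)*(T + X))
(g(87, S) - 24146)*(-34884 + V(81)) = ((171**2 + 35*87 + 35*171 + 87*171) - 24146)*(-34884 + sqrt(75 + 81)) = ((29241 + 3045 + 5985 + 14877) - 24146)*(-34884 + sqrt(156)) = (53148 - 24146)*(-34884 + 2*sqrt(39)) = 29002*(-34884 + 2*sqrt(39)) = -1011705768 + 58004*sqrt(39)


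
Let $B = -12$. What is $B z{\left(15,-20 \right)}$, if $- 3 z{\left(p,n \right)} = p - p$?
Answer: $0$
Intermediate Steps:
$z{\left(p,n \right)} = 0$ ($z{\left(p,n \right)} = - \frac{p - p}{3} = \left(- \frac{1}{3}\right) 0 = 0$)
$B z{\left(15,-20 \right)} = \left(-12\right) 0 = 0$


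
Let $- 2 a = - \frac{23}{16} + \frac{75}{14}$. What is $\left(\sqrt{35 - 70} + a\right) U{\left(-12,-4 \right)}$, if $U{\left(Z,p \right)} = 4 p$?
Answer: $\frac{439}{14} - 16 i \sqrt{35} \approx 31.357 - 94.657 i$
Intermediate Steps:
$a = - \frac{439}{224}$ ($a = - \frac{- \frac{23}{16} + \frac{75}{14}}{2} = \left(- \frac{1}{2}\right) \frac{439}{112} = - \frac{439}{224} \approx -1.9598$)
$\left(\sqrt{35 - 70} + a\right) U{\left(-12,-4 \right)} = \left(\sqrt{35 - 70} - \frac{439}{224}\right) 4 \left(-4\right) = \left(\sqrt{-35} - \frac{439}{224}\right) \left(-16\right) = \left(i \sqrt{35} - \frac{439}{224}\right) \left(-16\right) = \left(- \frac{439}{224} + i \sqrt{35}\right) \left(-16\right) = \frac{439}{14} - 16 i \sqrt{35}$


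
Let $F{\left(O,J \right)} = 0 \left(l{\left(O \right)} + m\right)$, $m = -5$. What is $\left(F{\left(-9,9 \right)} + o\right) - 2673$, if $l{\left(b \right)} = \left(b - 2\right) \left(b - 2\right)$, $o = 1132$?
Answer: $-1541$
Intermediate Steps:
$l{\left(b \right)} = \left(-2 + b\right)^{2}$ ($l{\left(b \right)} = \left(-2 + b\right) \left(-2 + b\right) = \left(-2 + b\right)^{2}$)
$F{\left(O,J \right)} = 0$ ($F{\left(O,J \right)} = 0 \left(\left(-2 + O\right)^{2} - 5\right) = 0 \left(-5 + \left(-2 + O\right)^{2}\right) = 0$)
$\left(F{\left(-9,9 \right)} + o\right) - 2673 = \left(0 + 1132\right) - 2673 = 1132 - 2673 = -1541$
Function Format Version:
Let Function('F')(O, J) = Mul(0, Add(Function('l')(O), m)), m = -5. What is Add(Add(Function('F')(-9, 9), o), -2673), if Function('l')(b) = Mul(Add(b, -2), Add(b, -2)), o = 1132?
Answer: -1541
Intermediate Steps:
Function('l')(b) = Pow(Add(-2, b), 2) (Function('l')(b) = Mul(Add(-2, b), Add(-2, b)) = Pow(Add(-2, b), 2))
Function('F')(O, J) = 0 (Function('F')(O, J) = Mul(0, Add(Pow(Add(-2, O), 2), -5)) = Mul(0, Add(-5, Pow(Add(-2, O), 2))) = 0)
Add(Add(Function('F')(-9, 9), o), -2673) = Add(Add(0, 1132), -2673) = Add(1132, -2673) = -1541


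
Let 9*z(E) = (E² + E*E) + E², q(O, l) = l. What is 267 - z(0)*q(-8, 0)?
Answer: 267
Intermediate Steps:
z(E) = E²/3 (z(E) = ((E² + E*E) + E²)/9 = ((E² + E²) + E²)/9 = (2*E² + E²)/9 = (3*E²)/9 = E²/3)
267 - z(0)*q(-8, 0) = 267 - (⅓)*0²*0 = 267 - (⅓)*0*0 = 267 - 0*0 = 267 - 1*0 = 267 + 0 = 267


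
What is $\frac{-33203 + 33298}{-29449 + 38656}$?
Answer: $\frac{95}{9207} \approx 0.010318$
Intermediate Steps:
$\frac{-33203 + 33298}{-29449 + 38656} = \frac{95}{9207}$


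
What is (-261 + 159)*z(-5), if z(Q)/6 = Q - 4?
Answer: 5508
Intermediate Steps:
z(Q) = -24 + 6*Q (z(Q) = 6*(Q - 4) = 6*(-4 + Q) = -24 + 6*Q)
(-261 + 159)*z(-5) = (-261 + 159)*(-24 + 6*(-5)) = -102*(-24 - 30) = -102*(-54) = 5508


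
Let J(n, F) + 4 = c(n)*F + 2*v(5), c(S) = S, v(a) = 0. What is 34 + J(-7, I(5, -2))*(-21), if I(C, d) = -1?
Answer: -29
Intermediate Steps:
J(n, F) = -4 + F*n (J(n, F) = -4 + (n*F + 2*0) = -4 + (F*n + 0) = -4 + F*n)
34 + J(-7, I(5, -2))*(-21) = 34 + (-4 - 1*(-7))*(-21) = 34 + (-4 + 7)*(-21) = 34 + 3*(-21) = 34 - 63 = -29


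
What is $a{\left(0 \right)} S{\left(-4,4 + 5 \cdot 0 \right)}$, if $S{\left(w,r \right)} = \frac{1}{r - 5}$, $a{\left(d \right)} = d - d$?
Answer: $0$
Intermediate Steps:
$a{\left(d \right)} = 0$
$S{\left(w,r \right)} = \frac{1}{-5 + r}$
$a{\left(0 \right)} S{\left(-4,4 + 5 \cdot 0 \right)} = \frac{0}{-5 + \left(4 + 5 \cdot 0\right)} = \frac{0}{-5 + \left(4 + 0\right)} = \frac{0}{-5 + 4} = \frac{0}{-1} = 0 \left(-1\right) = 0$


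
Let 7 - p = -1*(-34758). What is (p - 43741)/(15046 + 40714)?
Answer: -19623/13940 ≈ -1.4077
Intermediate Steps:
p = -34751 (p = 7 - (-1)*(-34758) = 7 - 1*34758 = 7 - 34758 = -34751)
(p - 43741)/(15046 + 40714) = (-34751 - 43741)/(15046 + 40714) = -78492/55760 = -78492*1/55760 = -19623/13940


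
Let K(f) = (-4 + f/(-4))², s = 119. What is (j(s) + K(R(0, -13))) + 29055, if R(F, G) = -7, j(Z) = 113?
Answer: 466769/16 ≈ 29173.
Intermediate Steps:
K(f) = (-4 - f/4)² (K(f) = (-4 + f*(-¼))² = (-4 - f/4)²)
(j(s) + K(R(0, -13))) + 29055 = (113 + (16 - 7)²/16) + 29055 = (113 + (1/16)*9²) + 29055 = (113 + (1/16)*81) + 29055 = (113 + 81/16) + 29055 = 1889/16 + 29055 = 466769/16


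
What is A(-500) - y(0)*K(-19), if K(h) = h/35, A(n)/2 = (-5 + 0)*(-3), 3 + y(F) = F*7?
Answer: 993/35 ≈ 28.371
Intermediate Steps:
y(F) = -3 + 7*F (y(F) = -3 + F*7 = -3 + 7*F)
A(n) = 30 (A(n) = 2*((-5 + 0)*(-3)) = 2*(-5*(-3)) = 2*15 = 30)
K(h) = h/35 (K(h) = h*(1/35) = h/35)
A(-500) - y(0)*K(-19) = 30 - (-3 + 7*0)*(1/35)*(-19) = 30 - (-3 + 0)*(-19)/35 = 30 - (-3)*(-19)/35 = 30 - 1*57/35 = 30 - 57/35 = 993/35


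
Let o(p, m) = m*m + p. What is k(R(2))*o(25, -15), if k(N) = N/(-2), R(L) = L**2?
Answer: -500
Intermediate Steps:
o(p, m) = p + m**2 (o(p, m) = m**2 + p = p + m**2)
k(N) = -N/2 (k(N) = N*(-1/2) = -N/2)
k(R(2))*o(25, -15) = (-1/2*2**2)*(25 + (-15)**2) = (-1/2*4)*(25 + 225) = -2*250 = -500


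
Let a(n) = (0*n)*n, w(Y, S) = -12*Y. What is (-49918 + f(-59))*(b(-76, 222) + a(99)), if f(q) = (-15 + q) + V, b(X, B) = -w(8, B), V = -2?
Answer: -4799424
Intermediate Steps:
b(X, B) = 96 (b(X, B) = -(-12)*8 = -1*(-96) = 96)
f(q) = -17 + q (f(q) = (-15 + q) - 2 = -17 + q)
a(n) = 0 (a(n) = 0*n = 0)
(-49918 + f(-59))*(b(-76, 222) + a(99)) = (-49918 + (-17 - 59))*(96 + 0) = (-49918 - 76)*96 = -49994*96 = -4799424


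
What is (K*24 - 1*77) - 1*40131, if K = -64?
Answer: -41744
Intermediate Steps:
(K*24 - 1*77) - 1*40131 = (-64*24 - 1*77) - 1*40131 = (-1536 - 77) - 40131 = -1613 - 40131 = -41744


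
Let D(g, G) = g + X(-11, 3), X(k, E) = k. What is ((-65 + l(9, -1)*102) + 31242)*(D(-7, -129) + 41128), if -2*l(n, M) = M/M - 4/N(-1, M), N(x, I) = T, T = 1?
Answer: 1287976300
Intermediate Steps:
N(x, I) = 1
D(g, G) = -11 + g (D(g, G) = g - 11 = -11 + g)
l(n, M) = 3/2 (l(n, M) = -(M/M - 4/1)/2 = -(1 - 4*1)/2 = -(1 - 4)/2 = -½*(-3) = 3/2)
((-65 + l(9, -1)*102) + 31242)*(D(-7, -129) + 41128) = ((-65 + (3/2)*102) + 31242)*((-11 - 7) + 41128) = ((-65 + 153) + 31242)*(-18 + 41128) = (88 + 31242)*41110 = 31330*41110 = 1287976300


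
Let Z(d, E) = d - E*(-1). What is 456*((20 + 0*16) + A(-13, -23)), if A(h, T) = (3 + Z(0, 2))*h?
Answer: -20520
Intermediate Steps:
Z(d, E) = E + d (Z(d, E) = d + E = E + d)
A(h, T) = 5*h (A(h, T) = (3 + (2 + 0))*h = (3 + 2)*h = 5*h)
456*((20 + 0*16) + A(-13, -23)) = 456*((20 + 0*16) + 5*(-13)) = 456*((20 + 0) - 65) = 456*(20 - 65) = 456*(-45) = -20520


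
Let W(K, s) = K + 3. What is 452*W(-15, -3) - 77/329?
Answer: -254939/47 ≈ -5424.2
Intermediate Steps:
W(K, s) = 3 + K
452*W(-15, -3) - 77/329 = 452*(3 - 15) - 77/329 = 452*(-12) - 77*1/329 = -5424 - 11/47 = -254939/47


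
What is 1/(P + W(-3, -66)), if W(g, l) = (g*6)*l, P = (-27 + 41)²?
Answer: 1/1384 ≈ 0.00072254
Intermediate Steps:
P = 196 (P = 14² = 196)
W(g, l) = 6*g*l (W(g, l) = (6*g)*l = 6*g*l)
1/(P + W(-3, -66)) = 1/(196 + 6*(-3)*(-66)) = 1/(196 + 1188) = 1/1384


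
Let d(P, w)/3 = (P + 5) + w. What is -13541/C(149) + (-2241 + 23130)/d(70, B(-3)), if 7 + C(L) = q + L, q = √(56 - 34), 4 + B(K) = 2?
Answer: -58630/735183 + 13541*√22/20142 ≈ 3.0735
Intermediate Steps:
B(K) = -2 (B(K) = -4 + 2 = -2)
q = √22 ≈ 4.6904
C(L) = -7 + L + √22 (C(L) = -7 + (√22 + L) = -7 + (L + √22) = -7 + L + √22)
d(P, w) = 15 + 3*P + 3*w (d(P, w) = 3*((P + 5) + w) = 3*((5 + P) + w) = 3*(5 + P + w) = 15 + 3*P + 3*w)
-13541/C(149) + (-2241 + 23130)/d(70, B(-3)) = -13541/(-7 + 149 + √22) + (-2241 + 23130)/(15 + 3*70 + 3*(-2)) = -13541/(142 + √22) + 20889/(15 + 210 - 6) = -13541/(142 + √22) + 20889/219 = -13541/(142 + √22) + 20889*(1/219) = -13541/(142 + √22) + 6963/73 = 6963/73 - 13541/(142 + √22)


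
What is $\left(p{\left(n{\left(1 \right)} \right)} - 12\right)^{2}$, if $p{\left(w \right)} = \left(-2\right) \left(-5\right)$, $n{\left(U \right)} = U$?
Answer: $4$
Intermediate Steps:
$p{\left(w \right)} = 10$
$\left(p{\left(n{\left(1 \right)} \right)} - 12\right)^{2} = \left(10 - 12\right)^{2} = \left(-2\right)^{2} = 4$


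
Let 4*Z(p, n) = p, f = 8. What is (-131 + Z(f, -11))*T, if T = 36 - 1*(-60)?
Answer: -12384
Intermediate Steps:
T = 96 (T = 36 + 60 = 96)
Z(p, n) = p/4
(-131 + Z(f, -11))*T = (-131 + (1/4)*8)*96 = (-131 + 2)*96 = -129*96 = -12384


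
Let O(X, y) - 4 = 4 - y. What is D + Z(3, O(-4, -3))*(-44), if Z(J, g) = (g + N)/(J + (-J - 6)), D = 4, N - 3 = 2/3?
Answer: 1004/9 ≈ 111.56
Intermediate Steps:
O(X, y) = 8 - y (O(X, y) = 4 + (4 - y) = 8 - y)
N = 11/3 (N = 3 + 2/3 = 11/3 ≈ 3.6667)
Z(J, g) = -11/18 - g/6 (Z(J, g) = (g + 11/3)/(J + (-J - 6)) = (11/3 + g)/(J + (-6 - J)) = (11/3 + g)/(-6) = (11/3 + g)*(-1/6) = -11/18 - g/6)
D + Z(3, O(-4, -3))*(-44) = 4 + (-11/18 - (8 - 1*(-3))/6)*(-44) = 4 + (-11/18 - (8 + 3)/6)*(-44) = 4 + (-11/18 - 1/6*11)*(-44) = 4 + (-11/18 - 11/6)*(-44) = 4 - 22/9*(-44) = 4 + 968/9 = 1004/9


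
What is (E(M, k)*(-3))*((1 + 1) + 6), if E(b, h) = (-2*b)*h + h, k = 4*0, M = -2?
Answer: 0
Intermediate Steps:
k = 0
E(b, h) = h - 2*b*h (E(b, h) = -2*b*h + h = h - 2*b*h)
(E(M, k)*(-3))*((1 + 1) + 6) = ((0*(1 - 2*(-2)))*(-3))*((1 + 1) + 6) = ((0*(1 + 4))*(-3))*(2 + 6) = ((0*5)*(-3))*8 = (0*(-3))*8 = 0*8 = 0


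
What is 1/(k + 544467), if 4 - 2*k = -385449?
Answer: 2/1474387 ≈ 1.3565e-6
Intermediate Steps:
k = 385453/2 (k = 2 - ½*(-385449) = 2 + 385449/2 = 385453/2 ≈ 1.9273e+5)
1/(k + 544467) = 1/(385453/2 + 544467) = 1/(1474387/2) = 2/1474387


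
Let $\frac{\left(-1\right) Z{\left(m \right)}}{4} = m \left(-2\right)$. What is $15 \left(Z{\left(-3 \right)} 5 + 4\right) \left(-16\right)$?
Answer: $27840$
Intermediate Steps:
$Z{\left(m \right)} = 8 m$ ($Z{\left(m \right)} = - 4 m \left(-2\right) = - 4 \left(- 2 m\right) = 8 m$)
$15 \left(Z{\left(-3 \right)} 5 + 4\right) \left(-16\right) = 15 \left(8 \left(-3\right) 5 + 4\right) \left(-16\right) = 15 \left(\left(-24\right) 5 + 4\right) \left(-16\right) = 15 \left(-120 + 4\right) \left(-16\right) = 15 \left(-116\right) \left(-16\right) = \left(-1740\right) \left(-16\right) = 27840$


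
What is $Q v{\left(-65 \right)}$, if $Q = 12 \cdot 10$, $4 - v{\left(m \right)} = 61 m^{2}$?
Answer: $-30926520$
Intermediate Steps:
$v{\left(m \right)} = 4 - 61 m^{2}$
$Q = 120$
$Q v{\left(-65 \right)} = 120 \left(4 - 61 \left(-65\right)^{2}\right) = 120 \left(4 - 257725\right) = 120 \left(-257721\right) = -30926520$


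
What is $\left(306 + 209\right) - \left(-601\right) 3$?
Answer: $2318$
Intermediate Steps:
$\left(306 + 209\right) - \left(-601\right) 3 = 515 - -1803 = 515 + 1803 = 2318$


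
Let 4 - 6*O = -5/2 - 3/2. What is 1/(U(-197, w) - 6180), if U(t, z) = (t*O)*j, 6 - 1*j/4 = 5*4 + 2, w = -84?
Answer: 3/31892 ≈ 9.4067e-5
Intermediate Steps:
O = 4/3 (O = ⅔ - (-5/2 - 3/2)/6 = ⅔ - ⅙*(-4) = ⅔ + ⅔ = 4/3 ≈ 1.3333)
j = -64 (j = 24 - 4*(5*4 + 2) = 24 - 4*(20 + 2) = 24 - 4*22 = 24 - 88 = -64)
U(t, z) = -256*t/3 (U(t, z) = (t*(4/3))*(-64) = (4*t/3)*(-64) = -256*t/3)
1/(U(-197, w) - 6180) = 1/(-256/3*(-197) - 6180) = 1/(50432/3 - 6180) = 1/(31892/3) = 3/31892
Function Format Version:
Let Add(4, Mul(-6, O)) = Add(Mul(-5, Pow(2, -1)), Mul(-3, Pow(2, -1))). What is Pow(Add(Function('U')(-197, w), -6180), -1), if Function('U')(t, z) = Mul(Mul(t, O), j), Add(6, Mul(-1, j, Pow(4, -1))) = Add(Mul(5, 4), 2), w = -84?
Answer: Rational(3, 31892) ≈ 9.4067e-5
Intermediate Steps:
O = Rational(4, 3) (O = Add(Rational(2, 3), Mul(Rational(-1, 6), Add(Mul(-5, Pow(2, -1)), Mul(-3, Pow(2, -1))))) = Add(Rational(2, 3), Mul(Rational(-1, 6), Add(Mul(-5, Rational(1, 2)), Mul(-3, Rational(1, 2))))) = Add(Rational(2, 3), Mul(Rational(-1, 6), Add(Rational(-5, 2), Rational(-3, 2)))) = Add(Rational(2, 3), Mul(Rational(-1, 6), -4)) = Add(Rational(2, 3), Rational(2, 3)) = Rational(4, 3) ≈ 1.3333)
j = -64 (j = Add(24, Mul(-4, Add(Mul(5, 4), 2))) = Add(24, Mul(-4, Add(20, 2))) = Add(24, Mul(-4, 22)) = Add(24, -88) = -64)
Function('U')(t, z) = Mul(Rational(-256, 3), t) (Function('U')(t, z) = Mul(Mul(t, Rational(4, 3)), -64) = Mul(Mul(Rational(4, 3), t), -64) = Mul(Rational(-256, 3), t))
Pow(Add(Function('U')(-197, w), -6180), -1) = Pow(Add(Mul(Rational(-256, 3), -197), -6180), -1) = Pow(Add(Rational(50432, 3), -6180), -1) = Pow(Rational(31892, 3), -1) = Rational(3, 31892)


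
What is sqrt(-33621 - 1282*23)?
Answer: I*sqrt(63107) ≈ 251.21*I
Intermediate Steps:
sqrt(-33621 - 1282*23) = sqrt(-33621 - 29486) = sqrt(-63107) = I*sqrt(63107)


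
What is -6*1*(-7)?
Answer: 42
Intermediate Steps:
-6*1*(-7) = -6*(-7) = 42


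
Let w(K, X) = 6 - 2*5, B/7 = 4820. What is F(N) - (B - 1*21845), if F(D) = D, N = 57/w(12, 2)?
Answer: -47637/4 ≈ -11909.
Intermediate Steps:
B = 33740 (B = 7*4820 = 33740)
w(K, X) = -4 (w(K, X) = 6 - 10 = -4)
N = -57/4 (N = 57/(-4) = 57*(-¼) = -57/4 ≈ -14.250)
F(N) - (B - 1*21845) = -57/4 - (33740 - 1*21845) = -57/4 - (33740 - 21845) = -57/4 - 1*11895 = -57/4 - 11895 = -47637/4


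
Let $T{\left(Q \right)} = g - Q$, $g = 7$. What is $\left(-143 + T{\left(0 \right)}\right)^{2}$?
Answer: $18496$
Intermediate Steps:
$T{\left(Q \right)} = 7 - Q$
$\left(-143 + T{\left(0 \right)}\right)^{2} = \left(-143 + \left(7 - 0\right)\right)^{2} = \left(-143 + \left(7 + 0\right)\right)^{2} = \left(-143 + 7\right)^{2} = \left(-136\right)^{2} = 18496$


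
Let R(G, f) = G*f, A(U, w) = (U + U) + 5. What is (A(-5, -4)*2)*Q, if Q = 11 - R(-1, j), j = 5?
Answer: -160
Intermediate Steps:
A(U, w) = 5 + 2*U (A(U, w) = 2*U + 5 = 5 + 2*U)
Q = 16 (Q = 11 - (-1)*5 = 11 - 1*(-5) = 11 + 5 = 16)
(A(-5, -4)*2)*Q = ((5 + 2*(-5))*2)*16 = ((5 - 10)*2)*16 = -5*2*16 = -10*16 = -160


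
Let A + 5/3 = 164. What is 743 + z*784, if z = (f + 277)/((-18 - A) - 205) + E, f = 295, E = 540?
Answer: 122229431/289 ≈ 4.2294e+5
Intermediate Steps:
A = 487/3 (A = -5/3 + 164 = 487/3 ≈ 162.33)
z = 155631/289 (z = (295 + 277)/((-18 - 1*487/3) - 205) + 540 = 572/((-18 - 487/3) - 205) + 540 = 572/(-541/3 - 205) + 540 = 572/(-1156/3) + 540 = 572*(-3/1156) + 540 = -429/289 + 540 = 155631/289 ≈ 538.52)
743 + z*784 = 743 + (155631/289)*784 = 743 + 122014704/289 = 122229431/289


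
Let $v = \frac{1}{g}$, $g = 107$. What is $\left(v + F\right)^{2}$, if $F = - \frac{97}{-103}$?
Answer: $\frac{109872324}{121462441} \approx 0.90458$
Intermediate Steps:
$F = \frac{97}{103}$ ($F = \left(-97\right) \left(- \frac{1}{103}\right) = \frac{97}{103} \approx 0.94175$)
$v = \frac{1}{107} \approx 0.0093458$
$\left(v + F\right)^{2} = \left(\frac{1}{107} + \frac{97}{103}\right)^{2} = \left(\frac{10482}{11021}\right)^{2} = \frac{109872324}{121462441}$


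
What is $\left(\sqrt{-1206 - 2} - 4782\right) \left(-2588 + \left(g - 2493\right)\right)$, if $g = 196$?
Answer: $23360070 - 9770 i \sqrt{302} \approx 2.336 \cdot 10^{7} - 1.6978 \cdot 10^{5} i$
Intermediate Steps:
$\left(\sqrt{-1206 - 2} - 4782\right) \left(-2588 + \left(g - 2493\right)\right) = \left(\sqrt{-1206 - 2} - 4782\right) \left(-2588 + \left(196 - 2493\right)\right) = \left(\sqrt{-1208} - 4782\right) \left(-2588 + \left(196 - 2493\right)\right) = \left(2 i \sqrt{302} - 4782\right) \left(-2588 - 2297\right) = \left(-4782 + 2 i \sqrt{302}\right) \left(-4885\right) = 23360070 - 9770 i \sqrt{302}$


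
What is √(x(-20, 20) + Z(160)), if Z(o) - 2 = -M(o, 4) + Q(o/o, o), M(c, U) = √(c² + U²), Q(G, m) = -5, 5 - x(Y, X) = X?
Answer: √(-18 - 4*√1601) ≈ 13.344*I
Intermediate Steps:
x(Y, X) = 5 - X
M(c, U) = √(U² + c²)
Z(o) = -3 - √(16 + o²) (Z(o) = 2 + (-√(4² + o²) - 5) = 2 + (-√(16 + o²) - 5) = 2 + (-5 - √(16 + o²)) = -3 - √(16 + o²))
√(x(-20, 20) + Z(160)) = √((5 - 1*20) + (-3 - √(16 + 160²))) = √((5 - 20) + (-3 - √(16 + 25600))) = √(-15 + (-3 - √25616)) = √(-15 + (-3 - 4*√1601)) = √(-18 - 4*√1601)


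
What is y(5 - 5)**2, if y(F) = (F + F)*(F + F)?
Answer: 0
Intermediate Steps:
y(F) = 4*F**2 (y(F) = (2*F)*(2*F) = 4*F**2)
y(5 - 5)**2 = (4*(5 - 5)**2)**2 = (4*0**2)**2 = (4*0)**2 = 0**2 = 0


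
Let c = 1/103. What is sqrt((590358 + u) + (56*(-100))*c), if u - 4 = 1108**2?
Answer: sqrt(19286861034)/103 ≈ 1348.3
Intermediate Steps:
c = 1/103 ≈ 0.0097087
u = 1227668 (u = 4 + 1108**2 = 4 + 1227664 = 1227668)
sqrt((590358 + u) + (56*(-100))*c) = sqrt((590358 + 1227668) + (56*(-100))*(1/103)) = sqrt(1818026 - 5600*1/103) = sqrt(1818026 - 5600/103) = sqrt(187251078/103) = sqrt(19286861034)/103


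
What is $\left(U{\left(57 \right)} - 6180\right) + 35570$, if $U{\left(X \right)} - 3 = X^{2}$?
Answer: $32642$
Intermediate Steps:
$U{\left(X \right)} = 3 + X^{2}$
$\left(U{\left(57 \right)} - 6180\right) + 35570 = \left(\left(3 + 57^{2}\right) - 6180\right) + 35570 = \left(\left(3 + 3249\right) - 6180\right) + 35570 = \left(3252 - 6180\right) + 35570 = -2928 + 35570 = 32642$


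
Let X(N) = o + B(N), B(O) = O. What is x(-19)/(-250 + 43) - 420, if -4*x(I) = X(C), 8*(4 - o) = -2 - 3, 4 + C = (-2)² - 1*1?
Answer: -2782051/6624 ≈ -420.00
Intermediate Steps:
C = -1 (C = -4 + ((-2)² - 1*1) = -4 + (4 - 1) = -4 + 3 = -1)
o = 37/8 (o = 4 - (-2 - 3)/8 = 4 - ⅛*(-5) = 4 + 5/8 = 37/8 ≈ 4.6250)
X(N) = 37/8 + N
x(I) = -29/32 (x(I) = -(37/8 - 1)/4 = -¼*29/8 = -29/32)
x(-19)/(-250 + 43) - 420 = -29/(32*(-250 + 43)) - 420 = -29/32/(-207) - 420 = -29/32*(-1/207) - 420 = 29/6624 - 420 = -2782051/6624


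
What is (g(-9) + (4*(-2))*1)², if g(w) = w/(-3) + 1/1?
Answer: 16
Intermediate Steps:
g(w) = 1 - w/3 (g(w) = w*(-⅓) + 1*1 = -w/3 + 1 = 1 - w/3)
(g(-9) + (4*(-2))*1)² = ((1 - ⅓*(-9)) + (4*(-2))*1)² = ((1 + 3) - 8*1)² = (4 - 8)² = (-4)² = 16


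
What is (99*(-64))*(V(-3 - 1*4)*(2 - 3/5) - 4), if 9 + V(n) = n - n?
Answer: 525888/5 ≈ 1.0518e+5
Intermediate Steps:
V(n) = -9 (V(n) = -9 + (n - n) = -9 + 0 = -9)
(99*(-64))*(V(-3 - 1*4)*(2 - 3/5) - 4) = (99*(-64))*(-9*(2 - 3/5) - 4) = -6336*(-9*(2 - 3*⅕) - 4) = -6336*(-9*(2 - ⅗) - 4) = -6336*(-9*7/5 - 4) = -6336*(-63/5 - 4) = -6336*(-83/5) = 525888/5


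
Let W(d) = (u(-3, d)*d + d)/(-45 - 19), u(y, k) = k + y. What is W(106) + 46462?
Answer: 185159/4 ≈ 46290.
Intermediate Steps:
W(d) = -d/64 - d*(-3 + d)/64 (W(d) = ((d - 3)*d + d)/(-45 - 19) = ((-3 + d)*d + d)/(-64) = (d*(-3 + d) + d)*(-1/64) = (d + d*(-3 + d))*(-1/64) = -d/64 - d*(-3 + d)/64)
W(106) + 46462 = (1/64)*106*(2 - 1*106) + 46462 = (1/64)*106*(2 - 106) + 46462 = (1/64)*106*(-104) + 46462 = -689/4 + 46462 = 185159/4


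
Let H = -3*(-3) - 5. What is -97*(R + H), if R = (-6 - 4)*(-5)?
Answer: -5238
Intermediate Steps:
H = 4 (H = 9 - 5 = 4)
R = 50 (R = -10*(-5) = 50)
-97*(R + H) = -97*(50 + 4) = -97*54 = -5238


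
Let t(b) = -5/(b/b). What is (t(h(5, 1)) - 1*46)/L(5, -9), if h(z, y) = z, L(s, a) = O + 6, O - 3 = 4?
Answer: -51/13 ≈ -3.9231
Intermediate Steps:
O = 7 (O = 3 + 4 = 7)
L(s, a) = 13 (L(s, a) = 7 + 6 = 13)
t(b) = -5 (t(b) = -5/1 = -5*1 = -5)
(t(h(5, 1)) - 1*46)/L(5, -9) = (-5 - 1*46)/13 = (-5 - 46)/13 = (1/13)*(-51) = -51/13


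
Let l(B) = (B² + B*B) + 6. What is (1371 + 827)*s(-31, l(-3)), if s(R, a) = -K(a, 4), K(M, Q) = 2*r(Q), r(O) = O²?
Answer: -70336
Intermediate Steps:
l(B) = 6 + 2*B² (l(B) = (B² + B²) + 6 = 2*B² + 6 = 6 + 2*B²)
K(M, Q) = 2*Q²
s(R, a) = -32 (s(R, a) = -2*4² = -2*16 = -1*32 = -32)
(1371 + 827)*s(-31, l(-3)) = (1371 + 827)*(-32) = 2198*(-32) = -70336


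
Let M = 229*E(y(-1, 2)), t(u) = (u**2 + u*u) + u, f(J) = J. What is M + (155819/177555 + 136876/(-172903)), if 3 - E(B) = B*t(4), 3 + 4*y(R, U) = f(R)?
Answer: 14430656967368/1615778535 ≈ 8931.1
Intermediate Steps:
t(u) = u + 2*u**2 (t(u) = (u**2 + u**2) + u = 2*u**2 + u = u + 2*u**2)
y(R, U) = -3/4 + R/4
E(B) = 3 - 36*B (E(B) = 3 - B*4*(1 + 2*4) = 3 - B*4*(1 + 8) = 3 - B*4*9 = 3 - B*36 = 3 - 36*B)
M = 8931 (M = 229*(3 - 36*(-3/4 + (1/4)*(-1))) = 229*(3 - 36*(-3/4 - 1/4)) = 229*(3 - 36*(-1)) = 229*(3 + 36) = 229*39 = 8931)
M + (155819/177555 + 136876/(-172903)) = 8931 + (155819/177555 + 136876/(-172903)) = 8931 + (155819*(1/177555) + 136876*(-1/172903)) = 8931 + (8201/9345 - 136876/172903) = 8931 + 138871283/1615778535 = 14430656967368/1615778535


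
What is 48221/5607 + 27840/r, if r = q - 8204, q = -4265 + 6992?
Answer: 108007537/30709539 ≈ 3.5171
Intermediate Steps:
q = 2727
r = -5477 (r = 2727 - 8204 = -5477)
48221/5607 + 27840/r = 48221/5607 + 27840/(-5477) = 48221*(1/5607) + 27840*(-1/5477) = 48221/5607 - 27840/5477 = 108007537/30709539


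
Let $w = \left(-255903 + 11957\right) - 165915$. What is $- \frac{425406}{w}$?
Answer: $\frac{425406}{409861} \approx 1.0379$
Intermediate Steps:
$w = -409861$ ($w = -243946 - 165915 = -409861$)
$- \frac{425406}{w} = - \frac{425406}{-409861} = \left(-425406\right) \left(- \frac{1}{409861}\right) = \frac{425406}{409861}$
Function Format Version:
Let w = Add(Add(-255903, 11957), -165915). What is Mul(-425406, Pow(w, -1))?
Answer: Rational(425406, 409861) ≈ 1.0379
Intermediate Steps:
w = -409861 (w = Add(-243946, -165915) = -409861)
Mul(-425406, Pow(w, -1)) = Mul(-425406, Pow(-409861, -1)) = Mul(-425406, Rational(-1, 409861)) = Rational(425406, 409861)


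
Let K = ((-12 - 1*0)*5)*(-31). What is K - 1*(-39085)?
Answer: 40945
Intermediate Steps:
K = 1860 (K = ((-12 + 0)*5)*(-31) = -12*5*(-31) = -60*(-31) = 1860)
K - 1*(-39085) = 1860 - 1*(-39085) = 1860 + 39085 = 40945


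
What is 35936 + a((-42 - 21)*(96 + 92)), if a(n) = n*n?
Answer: 140316272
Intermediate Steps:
a(n) = n²
35936 + a((-42 - 21)*(96 + 92)) = 35936 + ((-42 - 21)*(96 + 92))² = 35936 + (-63*188)² = 35936 + (-11844)² = 35936 + 140280336 = 140316272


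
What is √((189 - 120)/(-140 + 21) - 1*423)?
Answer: I*√5998314/119 ≈ 20.581*I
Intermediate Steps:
√((189 - 120)/(-140 + 21) - 1*423) = √(69/(-119) - 423) = √(69*(-1/119) - 423) = √(-69/119 - 423) = √(-50406/119) = I*√5998314/119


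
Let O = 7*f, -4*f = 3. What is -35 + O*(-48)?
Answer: 217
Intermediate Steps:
f = -¾ (f = -¼*3 = -¾ ≈ -0.75000)
O = -21/4 (O = 7*(-¾) = -21/4 ≈ -5.2500)
-35 + O*(-48) = -35 - 21/4*(-48) = -35 + 252 = 217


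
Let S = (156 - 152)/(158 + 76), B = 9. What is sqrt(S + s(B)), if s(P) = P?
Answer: sqrt(13715)/39 ≈ 3.0028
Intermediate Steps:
S = 2/117 (S = 4/234 = 4*(1/234) = 2/117 ≈ 0.017094)
sqrt(S + s(B)) = sqrt(2/117 + 9) = sqrt(1055/117) = sqrt(13715)/39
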